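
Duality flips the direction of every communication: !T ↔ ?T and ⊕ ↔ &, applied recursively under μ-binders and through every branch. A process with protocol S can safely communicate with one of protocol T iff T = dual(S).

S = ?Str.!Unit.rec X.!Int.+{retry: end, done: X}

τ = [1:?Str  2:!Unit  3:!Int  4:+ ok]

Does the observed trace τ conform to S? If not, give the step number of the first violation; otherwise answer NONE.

step 1: ?Str  ✓  residual = !Unit.rec X.…
step 2: !Unit  ✓  residual = rec X.…
step 3: !Int  ✓  residual = +{retry: end, done: rec X.…}
step 4: got + ok, protocol expects + retry or + done  ✗

4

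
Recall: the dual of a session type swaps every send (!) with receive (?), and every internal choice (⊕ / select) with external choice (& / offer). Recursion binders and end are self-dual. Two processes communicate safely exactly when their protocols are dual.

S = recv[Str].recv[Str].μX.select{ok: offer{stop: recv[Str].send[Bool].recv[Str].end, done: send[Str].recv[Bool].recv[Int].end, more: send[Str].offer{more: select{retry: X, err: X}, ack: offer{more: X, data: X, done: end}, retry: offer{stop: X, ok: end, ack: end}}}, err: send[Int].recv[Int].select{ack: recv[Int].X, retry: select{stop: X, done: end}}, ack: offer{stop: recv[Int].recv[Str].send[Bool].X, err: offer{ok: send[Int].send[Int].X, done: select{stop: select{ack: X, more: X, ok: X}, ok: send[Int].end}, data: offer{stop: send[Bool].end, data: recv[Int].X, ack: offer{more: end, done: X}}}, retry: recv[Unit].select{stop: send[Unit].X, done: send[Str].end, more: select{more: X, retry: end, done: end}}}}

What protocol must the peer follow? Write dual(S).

recv[Str] → send[Str]
  recv[Str] → send[Str]
    μX → μX  (rec unchanged)
      select{ok,err,ack} → offer{ok,err,ack}  (select→offer)
        case ok:
          offer{stop,done,more} → select{stop,done,more}  (offer→select)
            case stop:
              recv[Str] → send[Str]
                send[Bool] → recv[Bool]
                  recv[Str] → send[Str]
                    end self-dual
            case done:
              send[Str] → recv[Str]
                recv[Bool] → send[Bool]
                  recv[Int] → send[Int]
                    end self-dual
            case more:
              send[Str] → recv[Str]
                offer{more,ack,retry} → select{more,ack,retry}  (offer→select)
                  case more:
                    select{retry,err} → offer{retry,err}  (select→offer)
                      case retry:
                        X self-dual
                      case err:
                        X self-dual
                  case ack:
                    offer{more,data,done} → select{more,data,done}  (offer→select)
                      case more:
                        X self-dual
                      case data:
                        X self-dual
                      case done:
                        end self-dual
                  case retry:
                    offer{stop,ok,ack} → select{stop,ok,ack}  (offer→select)
                      case stop:
                        X self-dual
                      case ok:
                        end self-dual
                      case ack:
                        end self-dual
        case err:
          send[Int] → recv[Int]
            recv[Int] → send[Int]
              select{ack,retry} → offer{ack,retry}  (select→offer)
                case ack:
                  recv[Int] → send[Int]
                    X self-dual
                case retry:
                  select{stop,done} → offer{stop,done}  (select→offer)
                    case stop:
                      X self-dual
                    case done:
                      end self-dual
        case ack:
          offer{stop,err,retry} → select{stop,err,retry}  (offer→select)
            case stop:
              recv[Int] → send[Int]
                recv[Str] → send[Str]
                  send[Bool] → recv[Bool]
                    X self-dual
            case err:
              offer{ok,done,data} → select{ok,done,data}  (offer→select)
                case ok:
                  send[Int] → recv[Int]
                    send[Int] → recv[Int]
                      X self-dual
                case done:
                  select{stop,ok} → offer{stop,ok}  (select→offer)
                    case stop:
                      select{ack,more,ok} → offer{ack,more,ok}  (select→offer)
                        case ack:
                          X self-dual
                        case more:
                          X self-dual
                        case ok:
                          X self-dual
                    case ok:
                      send[Int] → recv[Int]
                        end self-dual
                case data:
                  offer{stop,data,ack} → select{stop,data,ack}  (offer→select)
                    case stop:
                      send[Bool] → recv[Bool]
                        end self-dual
                    case data:
                      recv[Int] → send[Int]
                        X self-dual
                    case ack:
                      offer{more,done} → select{more,done}  (offer→select)
                        case more:
                          end self-dual
                        case done:
                          X self-dual
            case retry:
              recv[Unit] → send[Unit]
                select{stop,done,more} → offer{stop,done,more}  (select→offer)
                  case stop:
                    send[Unit] → recv[Unit]
                      X self-dual
                  case done:
                    send[Str] → recv[Str]
                      end self-dual
                  case more:
                    select{more,retry,done} → offer{more,retry,done}  (select→offer)
                      case more:
                        X self-dual
                      case retry:
                        end self-dual
                      case done:
                        end self-dual

send[Str].send[Str].μX.offer{ok: select{stop: send[Str].recv[Bool].send[Str].end, done: recv[Str].send[Bool].send[Int].end, more: recv[Str].select{more: offer{retry: X, err: X}, ack: select{more: X, data: X, done: end}, retry: select{stop: X, ok: end, ack: end}}}, err: recv[Int].send[Int].offer{ack: send[Int].X, retry: offer{stop: X, done: end}}, ack: select{stop: send[Int].send[Str].recv[Bool].X, err: select{ok: recv[Int].recv[Int].X, done: offer{stop: offer{ack: X, more: X, ok: X}, ok: recv[Int].end}, data: select{stop: recv[Bool].end, data: send[Int].X, ack: select{more: end, done: X}}}, retry: send[Unit].offer{stop: recv[Unit].X, done: recv[Str].end, more: offer{more: X, retry: end, done: end}}}}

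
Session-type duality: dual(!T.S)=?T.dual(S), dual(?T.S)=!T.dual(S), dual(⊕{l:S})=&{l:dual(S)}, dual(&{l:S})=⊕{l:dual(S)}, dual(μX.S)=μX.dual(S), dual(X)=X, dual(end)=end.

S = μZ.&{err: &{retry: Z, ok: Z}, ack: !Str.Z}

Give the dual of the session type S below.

μZ.⊕{err: ⊕{retry: Z, ok: Z}, ack: ?Str.Z}

μZ ↦ μZ  (binder kept)
  &{err,ack} ↦ ⊕{err,ack}  (offer→select)
    • err:
      &{retry,ok} ↦ ⊕{retry,ok}  (offer→select)
        • retry:
          dual(Z) = Z
        • ok:
          dual(Z) = Z
    • ack:
      !Str ↦ ?Str
        dual(Z) = Z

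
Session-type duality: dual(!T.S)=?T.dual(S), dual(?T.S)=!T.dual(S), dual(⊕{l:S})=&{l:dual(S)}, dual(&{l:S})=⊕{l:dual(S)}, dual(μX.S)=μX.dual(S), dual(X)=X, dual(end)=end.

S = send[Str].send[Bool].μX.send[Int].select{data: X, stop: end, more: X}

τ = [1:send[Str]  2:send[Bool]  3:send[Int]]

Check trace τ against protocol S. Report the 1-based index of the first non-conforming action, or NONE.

[1] send[Str]  match  now at send[Bool].μX.…
[2] send[Bool]  match  now at μX.…
[3] send[Int]  match  now at select{data: μX.…, stop: end, more: μX.…}
all 3 steps conform

NONE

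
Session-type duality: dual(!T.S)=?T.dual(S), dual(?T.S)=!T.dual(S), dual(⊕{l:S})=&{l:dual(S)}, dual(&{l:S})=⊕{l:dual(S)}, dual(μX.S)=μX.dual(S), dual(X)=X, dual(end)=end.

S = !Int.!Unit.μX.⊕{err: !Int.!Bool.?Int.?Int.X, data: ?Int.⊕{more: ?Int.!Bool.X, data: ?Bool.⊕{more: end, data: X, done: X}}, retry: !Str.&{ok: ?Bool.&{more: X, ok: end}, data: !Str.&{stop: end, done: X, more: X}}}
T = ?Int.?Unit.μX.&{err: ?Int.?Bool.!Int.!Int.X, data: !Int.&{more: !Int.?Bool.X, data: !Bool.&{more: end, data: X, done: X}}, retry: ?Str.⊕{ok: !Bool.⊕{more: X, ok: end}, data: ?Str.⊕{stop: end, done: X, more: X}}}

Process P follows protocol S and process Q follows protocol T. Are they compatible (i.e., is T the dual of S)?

YES

!Int ‖ ?Int  ✓
  !Unit ‖ ?Unit  ✓
    μX ‖ μX  ✓ (binder kept)
      ⊕{err,data,retry} ‖ &{err,data,retry}  ✓ same labels
        • err:
          !Int ‖ ?Int  ✓
            !Bool ‖ ?Bool  ✓
              ?Int ‖ !Int  ✓
                ?Int ‖ !Int  ✓
                  X ‖ X  ✓
        • data:
          ?Int ‖ !Int  ✓
            ⊕{more,data} ‖ &{more,data}  ✓ same labels
              • more:
                ?Int ‖ !Int  ✓
                  !Bool ‖ ?Bool  ✓
                    X ‖ X  ✓
              • data:
                ?Bool ‖ !Bool  ✓
                  ⊕{more,data,done} ‖ &{more,data,done}  ✓ same labels
                    • more:
                      end ‖ end  ✓
                    • data:
                      X ‖ X  ✓
                    • done:
                      X ‖ X  ✓
        • retry:
          !Str ‖ ?Str  ✓
            &{ok,data} ‖ ⊕{ok,data}  ✓ same labels
              • ok:
                ?Bool ‖ !Bool  ✓
                  &{more,ok} ‖ ⊕{more,ok}  ✓ same labels
                    • more:
                      X ‖ X  ✓
                    • ok:
                      end ‖ end  ✓
              • data:
                !Str ‖ ?Str  ✓
                  &{stop,done,more} ‖ ⊕{stop,done,more}  ✓ same labels
                    • stop:
                      end ‖ end  ✓
                    • done:
                      X ‖ X  ✓
                    • more:
                      X ‖ X  ✓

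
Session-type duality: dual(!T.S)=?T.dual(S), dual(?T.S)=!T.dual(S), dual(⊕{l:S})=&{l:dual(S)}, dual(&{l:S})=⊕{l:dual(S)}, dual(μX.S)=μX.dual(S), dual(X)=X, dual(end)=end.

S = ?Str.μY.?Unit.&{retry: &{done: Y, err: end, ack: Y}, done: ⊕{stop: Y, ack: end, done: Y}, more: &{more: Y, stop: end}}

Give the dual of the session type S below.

!Str.μY.!Unit.⊕{retry: ⊕{done: Y, err: end, ack: Y}, done: &{stop: Y, ack: end, done: Y}, more: ⊕{more: Y, stop: end}}

?Str ↦ !Str
  μY ↦ μY  (μ self-dual)
    ?Unit ↦ !Unit
      &{retry,done,more} ↦ ⊕{retry,done,more}  (offer→select)
        case retry:
          &{done,err,ack} ↦ ⊕{done,err,ack}  (offer→select)
            case done:
              Y ↦ Y
            case err:
              end ↦ end
            case ack:
              Y ↦ Y
        case done:
          ⊕{stop,ack,done} ↦ &{stop,ack,done}  (⊕→&)
            case stop:
              Y ↦ Y
            case ack:
              end ↦ end
            case done:
              Y ↦ Y
        case more:
          &{more,stop} ↦ ⊕{more,stop}  (offer→select)
            case more:
              Y ↦ Y
            case stop:
              end ↦ end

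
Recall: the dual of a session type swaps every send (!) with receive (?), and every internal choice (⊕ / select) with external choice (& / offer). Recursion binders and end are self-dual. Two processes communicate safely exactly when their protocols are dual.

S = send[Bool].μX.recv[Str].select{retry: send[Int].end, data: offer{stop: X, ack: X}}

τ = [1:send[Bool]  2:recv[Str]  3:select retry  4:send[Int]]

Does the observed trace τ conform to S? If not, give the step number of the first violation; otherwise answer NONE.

step 1: send[Bool]  ✓  state: μX.…
step 2: recv[Str]  ✓  state: select{retry: send[Int].end, data: offer{stop: μX.…, ack: μX.…}}
step 3: select retry  ✓  state: send[Int].end
step 4: send[Int]  ✓  state: end
τ conforms to S (length 4)

NONE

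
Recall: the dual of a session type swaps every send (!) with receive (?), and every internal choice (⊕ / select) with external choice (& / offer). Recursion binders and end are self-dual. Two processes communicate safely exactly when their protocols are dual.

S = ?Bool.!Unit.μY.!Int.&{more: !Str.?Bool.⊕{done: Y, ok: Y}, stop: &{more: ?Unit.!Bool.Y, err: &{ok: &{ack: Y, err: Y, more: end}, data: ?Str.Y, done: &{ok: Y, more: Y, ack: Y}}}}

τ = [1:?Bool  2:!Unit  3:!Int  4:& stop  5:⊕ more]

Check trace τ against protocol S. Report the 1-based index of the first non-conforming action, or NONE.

step 1: ?Bool  match  cont: !Unit.μY.…
step 2: !Unit  match  cont: μY.…
step 3: !Int  match  cont: &{more: !Str.?Bool.⊕{done: μY.…, ok: μY.…}, stop: &{more: ?Unit.!Bool.μY.…, err: &{ok: &{ack: μY.…, err: μY.…, more: end}, data: ?Str.μY.…, done: &{ok: μY.…, more: μY.…, ack: μY.…}}}}
step 4: & stop  match  cont: &{more: ?Unit.!Bool.μY.…, err: &{ok: &{ack: μY.…, err: μY.…, more: end}, data: ?Str.μY.…, done: &{ok: μY.…, more: μY.…, ack: μY.…}}}
step 5: got ⊕ more, protocol expects & more or & err  ✗

5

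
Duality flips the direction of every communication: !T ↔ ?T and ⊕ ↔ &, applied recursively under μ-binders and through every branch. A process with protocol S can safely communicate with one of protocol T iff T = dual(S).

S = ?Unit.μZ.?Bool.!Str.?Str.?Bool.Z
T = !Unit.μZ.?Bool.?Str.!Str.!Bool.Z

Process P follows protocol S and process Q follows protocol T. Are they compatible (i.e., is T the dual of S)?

NO

?Unit vs !Unit  match
  μZ vs μZ  match (binder kept)
    ?Bool vs ?Bool  ✗ same direction on both sides — not dual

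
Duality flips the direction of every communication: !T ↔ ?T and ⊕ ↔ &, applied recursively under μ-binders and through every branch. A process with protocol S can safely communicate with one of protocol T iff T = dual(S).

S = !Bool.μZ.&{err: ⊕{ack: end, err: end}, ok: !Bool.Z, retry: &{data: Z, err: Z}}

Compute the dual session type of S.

?Bool.μZ.⊕{err: &{ack: end, err: end}, ok: ?Bool.Z, retry: ⊕{data: Z, err: Z}}

!Bool = ?Bool
  μZ = μZ  (rec unchanged)
    &{err,ok,retry} = ⊕{err,ok,retry}  (external→internal)
      • err:
        ⊕{ack,err} = &{ack,err}  (internal→external)
          • ack:
            end ↦ end
          • err:
            end ↦ end
      • ok:
        !Bool = ?Bool
          Z ↦ Z
      • retry:
        &{data,err} = ⊕{data,err}  (external→internal)
          • data:
            Z ↦ Z
          • err:
            Z ↦ Z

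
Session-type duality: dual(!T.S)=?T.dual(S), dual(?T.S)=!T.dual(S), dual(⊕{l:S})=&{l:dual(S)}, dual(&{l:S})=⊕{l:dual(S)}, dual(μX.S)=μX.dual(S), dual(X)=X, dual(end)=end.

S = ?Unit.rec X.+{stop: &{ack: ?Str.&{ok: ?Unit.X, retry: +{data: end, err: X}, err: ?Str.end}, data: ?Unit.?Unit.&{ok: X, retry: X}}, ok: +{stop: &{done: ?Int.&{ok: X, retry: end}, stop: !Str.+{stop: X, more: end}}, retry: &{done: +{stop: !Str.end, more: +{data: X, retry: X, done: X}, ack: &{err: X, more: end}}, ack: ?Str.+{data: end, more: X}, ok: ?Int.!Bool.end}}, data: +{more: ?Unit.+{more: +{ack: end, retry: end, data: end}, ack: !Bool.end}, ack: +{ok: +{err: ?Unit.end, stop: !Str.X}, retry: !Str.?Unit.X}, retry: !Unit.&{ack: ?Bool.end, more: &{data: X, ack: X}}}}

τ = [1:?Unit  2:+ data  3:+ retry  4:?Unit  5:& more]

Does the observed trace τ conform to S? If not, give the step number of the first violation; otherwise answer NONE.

@1 ?Unit  ✓  now at rec X.…
@2 + data  ✓  now at +{more: ?Unit.+{more: +{ack: end, retry: end, data: end}, ack: !Bool.end}, ack: +{ok: +{err: ?Unit.end, stop: !Str.rec X.…}, retry: !Str.?Unit.rec X.…}, retry: !Unit.&{ack: ?Bool.end, more: &{data: rec X.…, ack: rec X.…}}}
@3 + retry  ✓  now at !Unit.&{ack: ?Bool.end, more: &{data: rec X.…, ack: rec X.…}}
@4 got ?Unit, protocol expects !Unit  ✗

4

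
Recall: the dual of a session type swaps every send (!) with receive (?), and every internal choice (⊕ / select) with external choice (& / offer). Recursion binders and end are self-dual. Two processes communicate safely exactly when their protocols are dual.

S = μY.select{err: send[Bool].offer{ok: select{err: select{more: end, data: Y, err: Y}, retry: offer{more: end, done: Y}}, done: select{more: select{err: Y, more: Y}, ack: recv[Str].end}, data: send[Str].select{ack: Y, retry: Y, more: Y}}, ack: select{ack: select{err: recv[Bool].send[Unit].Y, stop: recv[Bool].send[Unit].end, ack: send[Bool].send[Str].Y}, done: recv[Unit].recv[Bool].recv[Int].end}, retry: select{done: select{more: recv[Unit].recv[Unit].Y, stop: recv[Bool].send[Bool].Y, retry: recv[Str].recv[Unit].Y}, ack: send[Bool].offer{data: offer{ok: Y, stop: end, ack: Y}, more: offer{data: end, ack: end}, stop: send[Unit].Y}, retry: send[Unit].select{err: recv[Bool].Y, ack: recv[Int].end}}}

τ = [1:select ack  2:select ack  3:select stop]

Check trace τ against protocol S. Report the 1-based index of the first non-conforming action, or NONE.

@1 select ack  ok  state: select{ack: select{err: recv[Bool].send[Unit].μY.…, stop: recv[Bool].send[Unit].end, ack: send[Bool].send[Str].μY.…}, done: recv[Unit].recv[Bool].recv[Int].end}
@2 select ack  ok  state: select{err: recv[Bool].send[Unit].μY.…, stop: recv[Bool].send[Unit].end, ack: send[Bool].send[Str].μY.…}
@3 select stop  ok  state: recv[Bool].send[Unit].end
trace exhausted — no violation

NONE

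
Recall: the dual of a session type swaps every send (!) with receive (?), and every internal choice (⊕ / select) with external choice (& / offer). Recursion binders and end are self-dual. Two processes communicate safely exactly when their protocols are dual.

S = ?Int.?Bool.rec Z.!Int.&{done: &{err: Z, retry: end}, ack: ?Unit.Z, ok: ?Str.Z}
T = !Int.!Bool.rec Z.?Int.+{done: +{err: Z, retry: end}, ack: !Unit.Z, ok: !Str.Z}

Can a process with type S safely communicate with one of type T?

?Int | !Int  ok
  ?Bool | !Bool  ok
    rec Z | rec Z  ok (binder kept)
      !Int | ?Int  ok
        &{done,ack,ok} | +{done,ack,ok}  ok same labels
          • done:
            &{err,retry} | +{err,retry}  ok same labels
              • err:
                Z | Z  ok
              • retry:
                end | end  ok
          • ack:
            ?Unit | !Unit  ok
              Z | Z  ok
          • ok:
            ?Str | !Str  ok
              Z | Z  ok

YES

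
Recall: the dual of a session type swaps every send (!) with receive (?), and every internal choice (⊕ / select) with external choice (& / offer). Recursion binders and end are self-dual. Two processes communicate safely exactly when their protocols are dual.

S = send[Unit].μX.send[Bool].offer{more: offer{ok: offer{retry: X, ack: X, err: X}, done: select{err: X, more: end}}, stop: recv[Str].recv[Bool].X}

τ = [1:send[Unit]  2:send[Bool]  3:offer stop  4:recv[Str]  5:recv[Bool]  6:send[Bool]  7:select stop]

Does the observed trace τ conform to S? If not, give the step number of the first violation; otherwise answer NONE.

7

@1 send[Unit]  ✓  residual = μX.…
@2 send[Bool]  ✓  residual = offer{more: offer{ok: offer{retry: μX.…, ack: μX.…, err: μX.…}, done: select{err: μX.…, more: end}}, stop: recv[Str].recv[Bool].μX.…}
@3 offer stop  ✓  residual = recv[Str].recv[Bool].μX.…
@4 recv[Str]  ✓  residual = recv[Bool].μX.…
@5 recv[Bool]  ✓  residual = μX.…
@6 send[Bool]  ✓  residual = offer{more: offer{ok: offer{retry: μX.…, ack: μX.…, err: μX.…}, done: select{err: μX.…, more: end}}, stop: recv[Str].recv[Bool].μX.…}
@7 got select stop, protocol expects offer more or offer stop  ✗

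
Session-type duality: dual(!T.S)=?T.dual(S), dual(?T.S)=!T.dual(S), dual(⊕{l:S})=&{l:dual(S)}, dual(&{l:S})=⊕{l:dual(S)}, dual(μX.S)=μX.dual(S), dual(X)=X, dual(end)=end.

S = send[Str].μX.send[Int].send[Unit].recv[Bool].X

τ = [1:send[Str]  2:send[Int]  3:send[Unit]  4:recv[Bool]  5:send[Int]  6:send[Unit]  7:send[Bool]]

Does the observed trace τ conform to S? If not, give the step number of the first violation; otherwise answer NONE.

step 1: send[Str]  ok  now at μX.…
step 2: send[Int]  ok  now at send[Unit].recv[Bool].μX.…
step 3: send[Unit]  ok  now at recv[Bool].μX.…
step 4: recv[Bool]  ok  now at μX.…
step 5: send[Int]  ok  now at send[Unit].recv[Bool].μX.…
step 6: send[Unit]  ok  now at recv[Bool].μX.…
step 7: got send[Bool], protocol expects recv[Bool]  ✗

7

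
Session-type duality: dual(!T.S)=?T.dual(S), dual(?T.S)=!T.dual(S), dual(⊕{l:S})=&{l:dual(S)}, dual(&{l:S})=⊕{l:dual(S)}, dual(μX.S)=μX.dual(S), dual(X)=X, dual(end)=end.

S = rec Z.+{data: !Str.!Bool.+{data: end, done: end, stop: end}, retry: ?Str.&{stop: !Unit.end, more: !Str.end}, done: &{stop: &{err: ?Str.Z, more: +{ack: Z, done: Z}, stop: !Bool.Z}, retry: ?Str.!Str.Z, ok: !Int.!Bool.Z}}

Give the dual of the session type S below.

rec Z.&{data: ?Str.?Bool.&{data: end, done: end, stop: end}, retry: !Str.+{stop: ?Unit.end, more: ?Str.end}, done: +{stop: +{err: !Str.Z, more: &{ack: Z, done: Z}, stop: ?Bool.Z}, retry: !Str.?Str.Z, ok: ?Int.?Bool.Z}}

rec Z → rec Z  (rec unchanged)
  +{data,retry,done} → &{data,retry,done}  (select→offer)
    [data]
      !Str → ?Str
        !Bool → ?Bool
          +{data,done,stop} → &{data,done,stop}  (select→offer)
            [data]
              dual(end) = end
            [done]
              dual(end) = end
            [stop]
              dual(end) = end
    [retry]
      ?Str → !Str
        &{stop,more} → +{stop,more}  (&→⊕)
          [stop]
            !Unit → ?Unit
              dual(end) = end
          [more]
            !Str → ?Str
              dual(end) = end
    [done]
      &{stop,retry,ok} → +{stop,retry,ok}  (&→⊕)
        [stop]
          &{err,more,stop} → +{err,more,stop}  (&→⊕)
            [err]
              ?Str → !Str
                dual(Z) = Z
            [more]
              +{ack,done} → &{ack,done}  (select→offer)
                [ack]
                  dual(Z) = Z
                [done]
                  dual(Z) = Z
            [stop]
              !Bool → ?Bool
                dual(Z) = Z
        [retry]
          ?Str → !Str
            !Str → ?Str
              dual(Z) = Z
        [ok]
          !Int → ?Int
            !Bool → ?Bool
              dual(Z) = Z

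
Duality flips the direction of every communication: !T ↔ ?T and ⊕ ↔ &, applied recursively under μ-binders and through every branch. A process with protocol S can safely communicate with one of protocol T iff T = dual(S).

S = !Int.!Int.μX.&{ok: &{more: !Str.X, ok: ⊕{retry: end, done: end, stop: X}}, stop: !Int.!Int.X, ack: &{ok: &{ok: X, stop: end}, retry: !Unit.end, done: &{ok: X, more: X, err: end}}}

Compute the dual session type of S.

!Int ↦ ?Int
  !Int ↦ ?Int
    μX ↦ μX  (binder kept)
      &{ok,stop,ack} ↦ ⊕{ok,stop,ack}  (offer→select)
        case ok:
          &{more,ok} ↦ ⊕{more,ok}  (offer→select)
            case more:
              !Str ↦ ?Str
                X ↦ X
            case ok:
              ⊕{retry,done,stop} ↦ &{retry,done,stop}  (select→offer)
                case retry:
                  end ↦ end
                case done:
                  end ↦ end
                case stop:
                  X ↦ X
        case stop:
          !Int ↦ ?Int
            !Int ↦ ?Int
              X ↦ X
        case ack:
          &{ok,retry,done} ↦ ⊕{ok,retry,done}  (offer→select)
            case ok:
              &{ok,stop} ↦ ⊕{ok,stop}  (offer→select)
                case ok:
                  X ↦ X
                case stop:
                  end ↦ end
            case retry:
              !Unit ↦ ?Unit
                end ↦ end
            case done:
              &{ok,more,err} ↦ ⊕{ok,more,err}  (offer→select)
                case ok:
                  X ↦ X
                case more:
                  X ↦ X
                case err:
                  end ↦ end

?Int.?Int.μX.⊕{ok: ⊕{more: ?Str.X, ok: &{retry: end, done: end, stop: X}}, stop: ?Int.?Int.X, ack: ⊕{ok: ⊕{ok: X, stop: end}, retry: ?Unit.end, done: ⊕{ok: X, more: X, err: end}}}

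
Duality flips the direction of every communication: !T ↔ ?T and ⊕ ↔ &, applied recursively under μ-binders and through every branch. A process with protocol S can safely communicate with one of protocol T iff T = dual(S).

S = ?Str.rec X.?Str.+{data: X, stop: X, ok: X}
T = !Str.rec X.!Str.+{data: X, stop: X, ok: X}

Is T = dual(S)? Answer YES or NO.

?Str | !Str  match
  rec X | rec X  match (rec unchanged)
    ?Str | !Str  match
      +{data,stop,ok} | +{data,stop,ok}  ✗ choice polarity not flipped — not dual

NO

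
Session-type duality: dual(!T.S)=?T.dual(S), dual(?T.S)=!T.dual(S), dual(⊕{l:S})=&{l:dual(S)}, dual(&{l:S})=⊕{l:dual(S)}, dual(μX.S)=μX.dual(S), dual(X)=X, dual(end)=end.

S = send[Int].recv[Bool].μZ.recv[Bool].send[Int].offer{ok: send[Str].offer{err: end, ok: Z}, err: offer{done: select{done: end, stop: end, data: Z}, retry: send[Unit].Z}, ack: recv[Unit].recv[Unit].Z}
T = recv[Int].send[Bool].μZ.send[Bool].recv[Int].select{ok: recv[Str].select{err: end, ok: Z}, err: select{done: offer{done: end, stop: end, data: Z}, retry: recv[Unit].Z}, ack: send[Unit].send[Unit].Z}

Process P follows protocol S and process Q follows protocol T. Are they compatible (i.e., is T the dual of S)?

send[Int] | recv[Int]  ok
  recv[Bool] | send[Bool]  ok
    μZ | μZ  ok (μ self-dual)
      recv[Bool] | send[Bool]  ok
        send[Int] | recv[Int]  ok
          offer{ok,err,ack} | select{ok,err,ack}  ok label sets agree
            case ok:
              send[Str] | recv[Str]  ok
                offer{err,ok} | select{err,ok}  ok label sets agree
                  case err:
                    end | end  ok
                  case ok:
                    Z | Z  ok
            case err:
              offer{done,retry} | select{done,retry}  ok label sets agree
                case done:
                  select{done,stop,data} | offer{done,stop,data}  ok label sets agree
                    case done:
                      end | end  ok
                    case stop:
                      end | end  ok
                    case data:
                      Z | Z  ok
                case retry:
                  send[Unit] | recv[Unit]  ok
                    Z | Z  ok
            case ack:
              recv[Unit] | send[Unit]  ok
                recv[Unit] | send[Unit]  ok
                  Z | Z  ok

YES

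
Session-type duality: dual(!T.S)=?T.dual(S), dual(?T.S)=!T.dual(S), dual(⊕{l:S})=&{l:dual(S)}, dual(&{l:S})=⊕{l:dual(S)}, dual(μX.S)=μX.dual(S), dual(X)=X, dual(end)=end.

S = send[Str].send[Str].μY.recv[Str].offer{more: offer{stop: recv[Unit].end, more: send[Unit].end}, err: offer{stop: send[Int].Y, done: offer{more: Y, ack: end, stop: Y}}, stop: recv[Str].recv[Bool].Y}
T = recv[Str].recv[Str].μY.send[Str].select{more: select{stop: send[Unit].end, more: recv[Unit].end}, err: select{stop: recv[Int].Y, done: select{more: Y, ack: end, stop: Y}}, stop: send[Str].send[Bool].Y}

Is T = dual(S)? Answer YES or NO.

YES

send[Str] | recv[Str]  match
  send[Str] | recv[Str]  match
    μY | μY  match (rec unchanged)
      recv[Str] | send[Str]  match
        offer{more,err,stop} | select{more,err,stop}  match same labels
          case more:
            offer{stop,more} | select{stop,more}  match same labels
              case stop:
                recv[Unit] | send[Unit]  match
                  end | end  match
              case more:
                send[Unit] | recv[Unit]  match
                  end | end  match
          case err:
            offer{stop,done} | select{stop,done}  match same labels
              case stop:
                send[Int] | recv[Int]  match
                  Y | Y  match
              case done:
                offer{more,ack,stop} | select{more,ack,stop}  match same labels
                  case more:
                    Y | Y  match
                  case ack:
                    end | end  match
                  case stop:
                    Y | Y  match
          case stop:
            recv[Str] | send[Str]  match
              recv[Bool] | send[Bool]  match
                Y | Y  match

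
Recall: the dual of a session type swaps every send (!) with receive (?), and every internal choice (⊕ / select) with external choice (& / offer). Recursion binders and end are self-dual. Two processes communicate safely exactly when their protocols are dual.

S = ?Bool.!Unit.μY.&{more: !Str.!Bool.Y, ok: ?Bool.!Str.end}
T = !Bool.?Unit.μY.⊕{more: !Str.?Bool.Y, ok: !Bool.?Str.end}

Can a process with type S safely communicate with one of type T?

NO

?Bool | !Bool  match
  !Unit | ?Unit  match
    μY | μY  match (μ self-dual)
      &{more,ok} | ⊕{more,ok}  match same labels
        • more:
          !Str | !Str  ✗ same direction on both sides — not dual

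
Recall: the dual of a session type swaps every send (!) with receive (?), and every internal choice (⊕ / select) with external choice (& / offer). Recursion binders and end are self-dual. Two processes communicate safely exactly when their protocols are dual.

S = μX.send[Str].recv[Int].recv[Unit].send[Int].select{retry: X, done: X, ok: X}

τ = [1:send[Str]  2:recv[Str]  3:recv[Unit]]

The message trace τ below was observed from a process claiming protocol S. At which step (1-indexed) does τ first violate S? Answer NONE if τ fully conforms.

2

[1] send[Str]  ✓  residual = recv[Int].recv[Unit].send[Int].select{retry: μX.…, done: μX.…, ok: μX.…}
[2] got recv[Str], protocol expects recv[Int]  ✗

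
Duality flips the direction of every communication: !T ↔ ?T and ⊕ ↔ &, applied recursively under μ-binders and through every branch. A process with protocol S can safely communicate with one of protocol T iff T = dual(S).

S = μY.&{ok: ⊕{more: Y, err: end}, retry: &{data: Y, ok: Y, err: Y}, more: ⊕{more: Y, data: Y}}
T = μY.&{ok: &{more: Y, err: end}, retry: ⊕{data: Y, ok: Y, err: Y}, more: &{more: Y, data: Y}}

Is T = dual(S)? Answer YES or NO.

μY vs μY  match (rec unchanged)
  &{ok,retry,more} vs &{ok,retry,more}  ✗ choice polarity not flipped — not dual

NO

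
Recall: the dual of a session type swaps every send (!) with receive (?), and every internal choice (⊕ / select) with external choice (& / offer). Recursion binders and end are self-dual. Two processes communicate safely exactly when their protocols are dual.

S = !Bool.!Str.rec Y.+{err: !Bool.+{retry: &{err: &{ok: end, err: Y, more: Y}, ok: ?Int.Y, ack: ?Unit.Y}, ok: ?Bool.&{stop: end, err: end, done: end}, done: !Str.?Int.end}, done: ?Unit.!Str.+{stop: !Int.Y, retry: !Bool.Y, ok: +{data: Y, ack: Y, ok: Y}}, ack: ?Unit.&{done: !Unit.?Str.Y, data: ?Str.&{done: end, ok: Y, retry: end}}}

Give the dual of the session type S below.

!Bool = ?Bool
  !Str = ?Str
    rec Y = rec Y  (rec unchanged)
      +{err,done,ack} = &{err,done,ack}  (internal→external)
        case err:
          !Bool = ?Bool
            +{retry,ok,done} = &{retry,ok,done}  (internal→external)
              case retry:
                &{err,ok,ack} = +{err,ok,ack}  (external→internal)
                  case err:
                    &{ok,err,more} = +{ok,err,more}  (external→internal)
                      case ok:
                        end ↦ end
                      case err:
                        Y ↦ Y
                      case more:
                        Y ↦ Y
                  case ok:
                    ?Int = !Int
                      Y ↦ Y
                  case ack:
                    ?Unit = !Unit
                      Y ↦ Y
              case ok:
                ?Bool = !Bool
                  &{stop,err,done} = +{stop,err,done}  (external→internal)
                    case stop:
                      end ↦ end
                    case err:
                      end ↦ end
                    case done:
                      end ↦ end
              case done:
                !Str = ?Str
                  ?Int = !Int
                    end ↦ end
        case done:
          ?Unit = !Unit
            !Str = ?Str
              +{stop,retry,ok} = &{stop,retry,ok}  (internal→external)
                case stop:
                  !Int = ?Int
                    Y ↦ Y
                case retry:
                  !Bool = ?Bool
                    Y ↦ Y
                case ok:
                  +{data,ack,ok} = &{data,ack,ok}  (internal→external)
                    case data:
                      Y ↦ Y
                    case ack:
                      Y ↦ Y
                    case ok:
                      Y ↦ Y
        case ack:
          ?Unit = !Unit
            &{done,data} = +{done,data}  (external→internal)
              case done:
                !Unit = ?Unit
                  ?Str = !Str
                    Y ↦ Y
              case data:
                ?Str = !Str
                  &{done,ok,retry} = +{done,ok,retry}  (external→internal)
                    case done:
                      end ↦ end
                    case ok:
                      Y ↦ Y
                    case retry:
                      end ↦ end

?Bool.?Str.rec Y.&{err: ?Bool.&{retry: +{err: +{ok: end, err: Y, more: Y}, ok: !Int.Y, ack: !Unit.Y}, ok: !Bool.+{stop: end, err: end, done: end}, done: ?Str.!Int.end}, done: !Unit.?Str.&{stop: ?Int.Y, retry: ?Bool.Y, ok: &{data: Y, ack: Y, ok: Y}}, ack: !Unit.+{done: ?Unit.!Str.Y, data: !Str.+{done: end, ok: Y, retry: end}}}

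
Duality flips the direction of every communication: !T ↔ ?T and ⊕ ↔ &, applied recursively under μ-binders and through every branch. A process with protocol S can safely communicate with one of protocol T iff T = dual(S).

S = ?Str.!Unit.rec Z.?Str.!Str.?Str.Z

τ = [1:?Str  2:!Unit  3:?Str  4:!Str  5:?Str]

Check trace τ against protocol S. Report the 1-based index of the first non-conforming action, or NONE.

[1] ?Str  match  residual = !Unit.rec Z.…
[2] !Unit  match  residual = rec Z.…
[3] ?Str  match  residual = !Str.?Str.rec Z.…
[4] !Str  match  residual = ?Str.rec Z.…
[5] ?Str  match  residual = rec Z.…
τ conforms to S (length 5)

NONE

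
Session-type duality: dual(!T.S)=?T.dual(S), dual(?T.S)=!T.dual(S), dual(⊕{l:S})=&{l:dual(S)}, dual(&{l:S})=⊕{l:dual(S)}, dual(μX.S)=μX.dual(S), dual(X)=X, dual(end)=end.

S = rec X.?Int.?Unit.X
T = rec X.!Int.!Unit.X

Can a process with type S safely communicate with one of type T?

YES

rec X | rec X  match (rec unchanged)
  ?Int | !Int  match
    ?Unit | !Unit  match
      X | X  match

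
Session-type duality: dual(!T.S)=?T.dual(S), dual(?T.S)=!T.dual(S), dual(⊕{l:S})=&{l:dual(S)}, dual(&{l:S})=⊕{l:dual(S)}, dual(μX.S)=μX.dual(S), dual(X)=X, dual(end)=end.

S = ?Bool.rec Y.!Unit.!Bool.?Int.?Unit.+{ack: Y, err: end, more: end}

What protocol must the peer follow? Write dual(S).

?Bool → !Bool
  rec Y → rec Y  (rec unchanged)
    !Unit → ?Unit
      !Bool → ?Bool
        ?Int → !Int
          ?Unit → !Unit
            +{ack,err,more} → &{ack,err,more}  (select→offer)
              case ack:
                Y self-dual
              case err:
                end self-dual
              case more:
                end self-dual

!Bool.rec Y.?Unit.?Bool.!Int.!Unit.&{ack: Y, err: end, more: end}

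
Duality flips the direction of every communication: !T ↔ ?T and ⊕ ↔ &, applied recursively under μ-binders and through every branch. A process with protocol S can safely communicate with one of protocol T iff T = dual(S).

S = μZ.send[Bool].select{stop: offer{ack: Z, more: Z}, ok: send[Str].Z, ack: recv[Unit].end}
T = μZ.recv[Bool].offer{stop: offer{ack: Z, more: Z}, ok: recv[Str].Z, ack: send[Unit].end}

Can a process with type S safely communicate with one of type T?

NO

μZ | μZ  ok (binder kept)
  send[Bool] | recv[Bool]  ok
    select{stop,ok,ack} | offer{stop,ok,ack}  ok label sets agree
      [stop]
        offer{ack,more} | offer{ack,more}  ✗ choice polarity not flipped — not dual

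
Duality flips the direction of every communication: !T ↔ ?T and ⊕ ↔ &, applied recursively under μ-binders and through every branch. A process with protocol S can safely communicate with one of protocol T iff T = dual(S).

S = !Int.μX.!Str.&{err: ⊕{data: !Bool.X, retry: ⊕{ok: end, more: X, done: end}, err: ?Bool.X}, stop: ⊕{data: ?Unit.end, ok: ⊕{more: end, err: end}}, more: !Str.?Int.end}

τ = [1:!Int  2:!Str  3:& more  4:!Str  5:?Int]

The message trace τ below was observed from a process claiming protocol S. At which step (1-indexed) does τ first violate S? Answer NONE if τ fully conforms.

[1] !Int  ✓  cont: μX.…
[2] !Str  ✓  cont: &{err: ⊕{data: !Bool.μX.…, retry: ⊕{ok: end, more: μX.…, done: end}, err: ?Bool.μX.…}, stop: ⊕{data: ?Unit.end, ok: ⊕{more: end, err: end}}, more: !Str.?Int.end}
[3] & more  ✓  cont: !Str.?Int.end
[4] !Str  ✓  cont: ?Int.end
[5] ?Int  ✓  cont: end
τ conforms to S (length 5)

NONE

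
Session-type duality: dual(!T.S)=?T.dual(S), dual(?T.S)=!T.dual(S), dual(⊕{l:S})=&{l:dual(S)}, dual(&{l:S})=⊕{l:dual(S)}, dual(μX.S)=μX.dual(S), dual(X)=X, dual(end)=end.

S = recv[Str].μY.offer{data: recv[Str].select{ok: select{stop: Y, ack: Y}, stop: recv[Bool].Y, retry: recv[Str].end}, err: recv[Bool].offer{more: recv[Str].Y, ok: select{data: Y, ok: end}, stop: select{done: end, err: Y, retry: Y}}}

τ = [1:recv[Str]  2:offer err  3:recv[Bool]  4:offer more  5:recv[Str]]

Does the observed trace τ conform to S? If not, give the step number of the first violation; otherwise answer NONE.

step 1: recv[Str]  ✓  state: μY.…
step 2: offer err  ✓  state: recv[Bool].offer{more: recv[Str].μY.…, ok: select{data: μY.…, ok: end}, stop: select{done: end, err: μY.…, retry: μY.…}}
step 3: recv[Bool]  ✓  state: offer{more: recv[Str].μY.…, ok: select{data: μY.…, ok: end}, stop: select{done: end, err: μY.…, retry: μY.…}}
step 4: offer more  ✓  state: recv[Str].μY.…
step 5: recv[Str]  ✓  state: μY.…
trace exhausted — no violation

NONE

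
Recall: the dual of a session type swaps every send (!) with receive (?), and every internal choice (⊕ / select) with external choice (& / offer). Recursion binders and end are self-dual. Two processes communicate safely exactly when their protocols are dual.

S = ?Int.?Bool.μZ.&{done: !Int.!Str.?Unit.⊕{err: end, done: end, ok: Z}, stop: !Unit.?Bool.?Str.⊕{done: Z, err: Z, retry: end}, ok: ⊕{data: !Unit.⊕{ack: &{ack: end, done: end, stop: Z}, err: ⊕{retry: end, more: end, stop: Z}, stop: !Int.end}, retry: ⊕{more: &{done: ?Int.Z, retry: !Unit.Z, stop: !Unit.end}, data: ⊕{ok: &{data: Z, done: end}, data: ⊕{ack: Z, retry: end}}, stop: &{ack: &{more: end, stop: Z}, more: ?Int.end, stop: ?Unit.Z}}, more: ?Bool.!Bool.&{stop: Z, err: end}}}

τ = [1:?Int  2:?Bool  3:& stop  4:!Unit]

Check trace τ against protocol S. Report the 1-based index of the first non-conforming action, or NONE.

NONE

[1] ?Int  ✓  residual = ?Bool.μZ.…
[2] ?Bool  ✓  residual = μZ.…
[3] & stop  ✓  residual = !Unit.?Bool.?Str.⊕{done: μZ.…, err: μZ.…, retry: end}
[4] !Unit  ✓  residual = ?Bool.?Str.⊕{done: μZ.…, err: μZ.…, retry: end}
trace exhausted — no violation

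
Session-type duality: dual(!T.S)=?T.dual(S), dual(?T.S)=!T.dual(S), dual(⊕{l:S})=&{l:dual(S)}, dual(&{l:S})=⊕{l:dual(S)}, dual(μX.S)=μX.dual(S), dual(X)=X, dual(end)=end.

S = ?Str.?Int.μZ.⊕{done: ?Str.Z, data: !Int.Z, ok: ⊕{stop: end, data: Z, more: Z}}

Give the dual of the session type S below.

?Str = !Str
  ?Int = !Int
    μZ = μZ  (binder kept)
      ⊕{done,data,ok} = &{done,data,ok}  (select→offer)
        [done]
          ?Str = !Str
            dual(Z) = Z
        [data]
          !Int = ?Int
            dual(Z) = Z
        [ok]
          ⊕{stop,data,more} = &{stop,data,more}  (select→offer)
            [stop]
              dual(end) = end
            [data]
              dual(Z) = Z
            [more]
              dual(Z) = Z

!Str.!Int.μZ.&{done: !Str.Z, data: ?Int.Z, ok: &{stop: end, data: Z, more: Z}}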